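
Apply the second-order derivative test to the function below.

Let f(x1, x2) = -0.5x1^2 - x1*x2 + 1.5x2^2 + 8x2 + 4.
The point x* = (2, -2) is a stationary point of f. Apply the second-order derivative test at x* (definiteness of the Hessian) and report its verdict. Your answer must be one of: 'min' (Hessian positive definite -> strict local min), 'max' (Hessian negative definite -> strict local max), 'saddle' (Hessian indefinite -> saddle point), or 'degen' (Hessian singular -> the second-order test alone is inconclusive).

Compute the Hessian H = grad^2 f:
  H = [[-1, -1], [-1, 3]]
Verify stationarity: grad f(x*) = H x* + g = (0, 0).
Eigenvalues of H: -1.2361, 3.2361.
Eigenvalues have mixed signs, so H is indefinite -> x* is a saddle point.

saddle


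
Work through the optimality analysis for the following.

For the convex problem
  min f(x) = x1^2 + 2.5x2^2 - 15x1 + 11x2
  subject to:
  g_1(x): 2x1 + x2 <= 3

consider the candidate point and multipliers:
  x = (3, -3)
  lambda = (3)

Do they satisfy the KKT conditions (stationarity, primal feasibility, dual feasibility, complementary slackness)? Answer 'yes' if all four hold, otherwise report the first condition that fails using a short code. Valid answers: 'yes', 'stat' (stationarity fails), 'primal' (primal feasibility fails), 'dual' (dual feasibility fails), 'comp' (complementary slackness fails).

Gradient of f: grad f(x) = Q x + c = (-9, -4)
Constraint values g_i(x) = a_i^T x - b_i:
  g_1((3, -3)) = 0
Stationarity residual: grad f(x) + sum_i lambda_i a_i = (-3, -1)
  -> stationarity FAILS
Primal feasibility (all g_i <= 0): OK
Dual feasibility (all lambda_i >= 0): OK
Complementary slackness (lambda_i * g_i(x) = 0 for all i): OK

Verdict: the first failing condition is stationarity -> stat.

stat


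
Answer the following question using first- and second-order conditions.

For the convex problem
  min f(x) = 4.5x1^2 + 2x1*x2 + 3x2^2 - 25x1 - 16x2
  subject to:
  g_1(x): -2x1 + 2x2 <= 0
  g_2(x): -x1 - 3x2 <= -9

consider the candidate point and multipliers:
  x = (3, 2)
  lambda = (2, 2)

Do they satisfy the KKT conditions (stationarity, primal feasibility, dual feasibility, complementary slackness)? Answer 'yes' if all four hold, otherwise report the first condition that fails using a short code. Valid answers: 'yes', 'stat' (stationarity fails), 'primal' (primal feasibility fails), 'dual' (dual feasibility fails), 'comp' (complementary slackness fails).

Gradient of f: grad f(x) = Q x + c = (6, 2)
Constraint values g_i(x) = a_i^T x - b_i:
  g_1((3, 2)) = -2
  g_2((3, 2)) = 0
Stationarity residual: grad f(x) + sum_i lambda_i a_i = (0, 0)
  -> stationarity OK
Primal feasibility (all g_i <= 0): OK
Dual feasibility (all lambda_i >= 0): OK
Complementary slackness (lambda_i * g_i(x) = 0 for all i): FAILS

Verdict: the first failing condition is complementary_slackness -> comp.

comp


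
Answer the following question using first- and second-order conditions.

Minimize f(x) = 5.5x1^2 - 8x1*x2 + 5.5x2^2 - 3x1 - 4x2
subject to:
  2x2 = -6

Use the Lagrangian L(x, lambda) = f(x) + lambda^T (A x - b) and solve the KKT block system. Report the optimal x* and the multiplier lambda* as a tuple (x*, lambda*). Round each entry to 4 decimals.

Form the Lagrangian:
  L(x, lambda) = (1/2) x^T Q x + c^T x + lambda^T (A x - b)
Stationarity (grad_x L = 0): Q x + c + A^T lambda = 0.
Primal feasibility: A x = b.

This gives the KKT block system:
  [ Q   A^T ] [ x     ]   [-c ]
  [ A    0  ] [ lambda ] = [ b ]

Solving the linear system:
  x*      = (-1.9091, -3)
  lambda* = (10.8636)
  f(x*)   = 41.4545

x* = (-1.9091, -3), lambda* = (10.8636)


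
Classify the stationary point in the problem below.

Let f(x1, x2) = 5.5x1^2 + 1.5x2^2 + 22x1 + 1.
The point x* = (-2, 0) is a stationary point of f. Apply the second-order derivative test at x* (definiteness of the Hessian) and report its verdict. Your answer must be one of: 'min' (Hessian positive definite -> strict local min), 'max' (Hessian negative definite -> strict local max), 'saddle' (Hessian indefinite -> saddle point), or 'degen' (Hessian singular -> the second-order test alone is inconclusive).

Compute the Hessian H = grad^2 f:
  H = [[11, 0], [0, 3]]
Verify stationarity: grad f(x*) = H x* + g = (0, 0).
Eigenvalues of H: 3, 11.
Both eigenvalues > 0, so H is positive definite -> x* is a strict local min.

min


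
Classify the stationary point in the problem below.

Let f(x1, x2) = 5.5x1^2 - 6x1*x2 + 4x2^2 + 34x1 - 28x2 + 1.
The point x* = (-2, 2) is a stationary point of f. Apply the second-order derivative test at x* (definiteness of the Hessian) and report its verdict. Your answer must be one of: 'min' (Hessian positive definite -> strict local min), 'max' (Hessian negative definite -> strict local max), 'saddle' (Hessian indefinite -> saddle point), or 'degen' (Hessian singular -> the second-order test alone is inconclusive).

Compute the Hessian H = grad^2 f:
  H = [[11, -6], [-6, 8]]
Verify stationarity: grad f(x*) = H x* + g = (0, 0).
Eigenvalues of H: 3.3153, 15.6847.
Both eigenvalues > 0, so H is positive definite -> x* is a strict local min.

min


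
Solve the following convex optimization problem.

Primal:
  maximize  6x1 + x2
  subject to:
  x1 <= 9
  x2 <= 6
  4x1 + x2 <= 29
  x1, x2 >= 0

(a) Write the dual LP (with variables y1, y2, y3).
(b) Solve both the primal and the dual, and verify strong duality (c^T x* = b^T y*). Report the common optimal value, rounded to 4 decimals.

The standard primal-dual pair for 'max c^T x s.t. A x <= b, x >= 0' is:
  Dual:  min b^T y  s.t.  A^T y >= c,  y >= 0.

So the dual LP is:
  minimize  9y1 + 6y2 + 29y3
  subject to:
    y1 + 4y3 >= 6
    y2 + y3 >= 1
    y1, y2, y3 >= 0

Solving the primal: x* = (7.25, 0).
  primal value c^T x* = 43.5.
Solving the dual: y* = (0, 0, 1.5).
  dual value b^T y* = 43.5.
Strong duality: c^T x* = b^T y*. Confirmed.

43.5


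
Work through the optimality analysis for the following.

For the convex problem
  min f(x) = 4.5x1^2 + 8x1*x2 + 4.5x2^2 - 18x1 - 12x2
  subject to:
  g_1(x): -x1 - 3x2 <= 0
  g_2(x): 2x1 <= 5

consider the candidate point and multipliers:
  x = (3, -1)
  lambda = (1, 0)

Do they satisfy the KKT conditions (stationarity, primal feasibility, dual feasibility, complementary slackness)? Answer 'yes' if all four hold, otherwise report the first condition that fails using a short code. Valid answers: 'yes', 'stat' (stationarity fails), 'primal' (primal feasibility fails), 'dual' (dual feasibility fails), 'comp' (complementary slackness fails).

Gradient of f: grad f(x) = Q x + c = (1, 3)
Constraint values g_i(x) = a_i^T x - b_i:
  g_1((3, -1)) = 0
  g_2((3, -1)) = 1
Stationarity residual: grad f(x) + sum_i lambda_i a_i = (0, 0)
  -> stationarity OK
Primal feasibility (all g_i <= 0): FAILS
Dual feasibility (all lambda_i >= 0): OK
Complementary slackness (lambda_i * g_i(x) = 0 for all i): OK

Verdict: the first failing condition is primal_feasibility -> primal.

primal


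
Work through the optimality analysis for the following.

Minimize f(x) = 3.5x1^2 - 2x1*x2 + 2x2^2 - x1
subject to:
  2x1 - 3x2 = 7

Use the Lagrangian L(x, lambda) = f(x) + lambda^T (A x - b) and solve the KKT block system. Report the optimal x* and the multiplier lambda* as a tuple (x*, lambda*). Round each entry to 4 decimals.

Form the Lagrangian:
  L(x, lambda) = (1/2) x^T Q x + c^T x + lambda^T (A x - b)
Stationarity (grad_x L = 0): Q x + c + A^T lambda = 0.
Primal feasibility: A x = b.

This gives the KKT block system:
  [ Q   A^T ] [ x     ]   [-c ]
  [ A    0  ] [ lambda ] = [ b ]

Solving the linear system:
  x*      = (0.4182, -2.0545)
  lambda* = (-3.0182)
  f(x*)   = 10.3545

x* = (0.4182, -2.0545), lambda* = (-3.0182)


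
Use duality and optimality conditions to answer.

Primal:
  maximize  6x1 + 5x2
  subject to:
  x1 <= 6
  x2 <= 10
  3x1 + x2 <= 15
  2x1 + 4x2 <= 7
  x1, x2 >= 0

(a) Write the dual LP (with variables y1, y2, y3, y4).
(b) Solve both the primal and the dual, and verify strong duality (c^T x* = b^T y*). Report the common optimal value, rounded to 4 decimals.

The standard primal-dual pair for 'max c^T x s.t. A x <= b, x >= 0' is:
  Dual:  min b^T y  s.t.  A^T y >= c,  y >= 0.

So the dual LP is:
  minimize  6y1 + 10y2 + 15y3 + 7y4
  subject to:
    y1 + 3y3 + 2y4 >= 6
    y2 + y3 + 4y4 >= 5
    y1, y2, y3, y4 >= 0

Solving the primal: x* = (3.5, 0).
  primal value c^T x* = 21.
Solving the dual: y* = (0, 0, 0, 3).
  dual value b^T y* = 21.
Strong duality: c^T x* = b^T y*. Confirmed.

21


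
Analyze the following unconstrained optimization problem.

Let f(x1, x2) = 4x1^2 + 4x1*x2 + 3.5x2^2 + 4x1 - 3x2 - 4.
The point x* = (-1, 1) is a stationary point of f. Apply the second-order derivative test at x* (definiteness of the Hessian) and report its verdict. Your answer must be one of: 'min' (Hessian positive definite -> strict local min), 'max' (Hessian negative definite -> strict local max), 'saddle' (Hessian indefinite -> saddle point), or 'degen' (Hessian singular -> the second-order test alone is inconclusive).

Compute the Hessian H = grad^2 f:
  H = [[8, 4], [4, 7]]
Verify stationarity: grad f(x*) = H x* + g = (0, 0).
Eigenvalues of H: 3.4689, 11.5311.
Both eigenvalues > 0, so H is positive definite -> x* is a strict local min.

min


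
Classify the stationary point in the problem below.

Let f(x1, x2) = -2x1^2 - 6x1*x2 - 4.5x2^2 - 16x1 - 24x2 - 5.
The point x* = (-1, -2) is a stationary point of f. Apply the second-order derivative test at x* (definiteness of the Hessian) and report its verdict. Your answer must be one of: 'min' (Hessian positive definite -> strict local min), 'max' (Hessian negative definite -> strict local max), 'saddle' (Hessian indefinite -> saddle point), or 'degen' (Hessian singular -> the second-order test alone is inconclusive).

Compute the Hessian H = grad^2 f:
  H = [[-4, -6], [-6, -9]]
Verify stationarity: grad f(x*) = H x* + g = (0, 0).
Eigenvalues of H: -13, 0.
H has a zero eigenvalue (singular; negative semidefinite but not definite), so H is neither positive definite, negative definite, nor indefinite. The second-order test alone is inconclusive -> degen.
(Indeed, f is constant along the null direction of H through x*, so x* is not a strict local extremum.)

degen


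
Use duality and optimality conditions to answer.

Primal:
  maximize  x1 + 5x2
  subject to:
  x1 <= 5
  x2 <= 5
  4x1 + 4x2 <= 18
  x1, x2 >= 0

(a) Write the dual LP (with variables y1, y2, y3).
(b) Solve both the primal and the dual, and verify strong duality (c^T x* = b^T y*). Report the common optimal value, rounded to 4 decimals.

The standard primal-dual pair for 'max c^T x s.t. A x <= b, x >= 0' is:
  Dual:  min b^T y  s.t.  A^T y >= c,  y >= 0.

So the dual LP is:
  minimize  5y1 + 5y2 + 18y3
  subject to:
    y1 + 4y3 >= 1
    y2 + 4y3 >= 5
    y1, y2, y3 >= 0

Solving the primal: x* = (0, 4.5).
  primal value c^T x* = 22.5.
Solving the dual: y* = (0, 0, 1.25).
  dual value b^T y* = 22.5.
Strong duality: c^T x* = b^T y*. Confirmed.

22.5


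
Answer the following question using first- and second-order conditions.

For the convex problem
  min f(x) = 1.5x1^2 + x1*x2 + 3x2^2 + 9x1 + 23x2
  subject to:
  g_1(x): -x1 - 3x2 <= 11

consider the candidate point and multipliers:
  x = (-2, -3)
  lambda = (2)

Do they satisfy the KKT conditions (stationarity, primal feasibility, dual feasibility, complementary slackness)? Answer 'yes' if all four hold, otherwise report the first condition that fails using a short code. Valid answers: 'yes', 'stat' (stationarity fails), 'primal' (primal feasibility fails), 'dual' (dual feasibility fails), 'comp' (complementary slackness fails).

Gradient of f: grad f(x) = Q x + c = (0, 3)
Constraint values g_i(x) = a_i^T x - b_i:
  g_1((-2, -3)) = 0
Stationarity residual: grad f(x) + sum_i lambda_i a_i = (-2, -3)
  -> stationarity FAILS
Primal feasibility (all g_i <= 0): OK
Dual feasibility (all lambda_i >= 0): OK
Complementary slackness (lambda_i * g_i(x) = 0 for all i): OK

Verdict: the first failing condition is stationarity -> stat.

stat


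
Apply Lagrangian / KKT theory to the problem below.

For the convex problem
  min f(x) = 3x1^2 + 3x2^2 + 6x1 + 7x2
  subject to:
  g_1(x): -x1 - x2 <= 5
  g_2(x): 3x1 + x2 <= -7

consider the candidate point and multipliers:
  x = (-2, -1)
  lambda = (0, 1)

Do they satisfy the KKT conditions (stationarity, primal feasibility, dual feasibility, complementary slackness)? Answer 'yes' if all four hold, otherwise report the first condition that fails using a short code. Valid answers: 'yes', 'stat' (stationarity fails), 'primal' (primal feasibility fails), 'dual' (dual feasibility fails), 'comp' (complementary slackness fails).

Gradient of f: grad f(x) = Q x + c = (-6, 1)
Constraint values g_i(x) = a_i^T x - b_i:
  g_1((-2, -1)) = -2
  g_2((-2, -1)) = 0
Stationarity residual: grad f(x) + sum_i lambda_i a_i = (-3, 2)
  -> stationarity FAILS
Primal feasibility (all g_i <= 0): OK
Dual feasibility (all lambda_i >= 0): OK
Complementary slackness (lambda_i * g_i(x) = 0 for all i): OK

Verdict: the first failing condition is stationarity -> stat.

stat


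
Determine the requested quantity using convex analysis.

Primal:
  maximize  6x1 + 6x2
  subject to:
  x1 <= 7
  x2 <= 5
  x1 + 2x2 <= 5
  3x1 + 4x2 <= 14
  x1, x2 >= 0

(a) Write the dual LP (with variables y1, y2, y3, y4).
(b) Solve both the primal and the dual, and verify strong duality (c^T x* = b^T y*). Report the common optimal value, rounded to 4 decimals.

The standard primal-dual pair for 'max c^T x s.t. A x <= b, x >= 0' is:
  Dual:  min b^T y  s.t.  A^T y >= c,  y >= 0.

So the dual LP is:
  minimize  7y1 + 5y2 + 5y3 + 14y4
  subject to:
    y1 + y3 + 3y4 >= 6
    y2 + 2y3 + 4y4 >= 6
    y1, y2, y3, y4 >= 0

Solving the primal: x* = (4.6667, 0).
  primal value c^T x* = 28.
Solving the dual: y* = (0, 0, 0, 2).
  dual value b^T y* = 28.
Strong duality: c^T x* = b^T y*. Confirmed.

28


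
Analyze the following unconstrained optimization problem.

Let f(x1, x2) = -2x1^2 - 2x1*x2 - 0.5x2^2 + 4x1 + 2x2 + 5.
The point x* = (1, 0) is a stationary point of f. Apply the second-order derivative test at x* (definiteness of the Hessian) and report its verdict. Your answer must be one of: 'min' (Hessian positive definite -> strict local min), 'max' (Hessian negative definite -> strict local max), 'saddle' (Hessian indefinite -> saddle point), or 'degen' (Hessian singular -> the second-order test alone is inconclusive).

Compute the Hessian H = grad^2 f:
  H = [[-4, -2], [-2, -1]]
Verify stationarity: grad f(x*) = H x* + g = (0, 0).
Eigenvalues of H: -5, 0.
H has a zero eigenvalue (singular; negative semidefinite but not definite), so H is neither positive definite, negative definite, nor indefinite. The second-order test alone is inconclusive -> degen.
(Indeed, f is constant along the null direction of H through x*, so x* is not a strict local extremum.)

degen


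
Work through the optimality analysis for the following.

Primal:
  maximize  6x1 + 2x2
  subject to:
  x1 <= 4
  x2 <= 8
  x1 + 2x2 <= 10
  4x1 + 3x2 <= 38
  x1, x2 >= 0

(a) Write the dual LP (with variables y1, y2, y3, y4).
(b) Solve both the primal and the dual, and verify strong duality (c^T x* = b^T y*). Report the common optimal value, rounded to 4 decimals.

The standard primal-dual pair for 'max c^T x s.t. A x <= b, x >= 0' is:
  Dual:  min b^T y  s.t.  A^T y >= c,  y >= 0.

So the dual LP is:
  minimize  4y1 + 8y2 + 10y3 + 38y4
  subject to:
    y1 + y3 + 4y4 >= 6
    y2 + 2y3 + 3y4 >= 2
    y1, y2, y3, y4 >= 0

Solving the primal: x* = (4, 3).
  primal value c^T x* = 30.
Solving the dual: y* = (5, 0, 1, 0).
  dual value b^T y* = 30.
Strong duality: c^T x* = b^T y*. Confirmed.

30


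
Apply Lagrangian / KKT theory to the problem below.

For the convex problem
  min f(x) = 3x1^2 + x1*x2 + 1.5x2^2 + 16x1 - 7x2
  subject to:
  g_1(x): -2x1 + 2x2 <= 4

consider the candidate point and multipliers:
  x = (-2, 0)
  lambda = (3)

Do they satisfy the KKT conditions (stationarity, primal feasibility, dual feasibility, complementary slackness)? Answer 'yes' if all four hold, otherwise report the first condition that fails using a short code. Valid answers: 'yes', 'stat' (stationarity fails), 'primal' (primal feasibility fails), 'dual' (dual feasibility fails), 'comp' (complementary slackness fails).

Gradient of f: grad f(x) = Q x + c = (4, -9)
Constraint values g_i(x) = a_i^T x - b_i:
  g_1((-2, 0)) = 0
Stationarity residual: grad f(x) + sum_i lambda_i a_i = (-2, -3)
  -> stationarity FAILS
Primal feasibility (all g_i <= 0): OK
Dual feasibility (all lambda_i >= 0): OK
Complementary slackness (lambda_i * g_i(x) = 0 for all i): OK

Verdict: the first failing condition is stationarity -> stat.

stat


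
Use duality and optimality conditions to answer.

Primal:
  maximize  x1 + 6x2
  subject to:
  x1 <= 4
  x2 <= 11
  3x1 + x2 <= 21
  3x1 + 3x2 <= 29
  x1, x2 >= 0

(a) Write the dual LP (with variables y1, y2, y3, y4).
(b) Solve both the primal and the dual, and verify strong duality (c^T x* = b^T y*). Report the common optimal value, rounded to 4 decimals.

The standard primal-dual pair for 'max c^T x s.t. A x <= b, x >= 0' is:
  Dual:  min b^T y  s.t.  A^T y >= c,  y >= 0.

So the dual LP is:
  minimize  4y1 + 11y2 + 21y3 + 29y4
  subject to:
    y1 + 3y3 + 3y4 >= 1
    y2 + y3 + 3y4 >= 6
    y1, y2, y3, y4 >= 0

Solving the primal: x* = (0, 9.6667).
  primal value c^T x* = 58.
Solving the dual: y* = (0, 0, 0, 2).
  dual value b^T y* = 58.
Strong duality: c^T x* = b^T y*. Confirmed.

58


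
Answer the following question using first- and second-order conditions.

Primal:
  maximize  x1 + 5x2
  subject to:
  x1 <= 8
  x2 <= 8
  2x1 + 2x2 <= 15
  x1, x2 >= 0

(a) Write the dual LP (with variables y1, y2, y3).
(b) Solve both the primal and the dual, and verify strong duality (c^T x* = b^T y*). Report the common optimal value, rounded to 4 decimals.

The standard primal-dual pair for 'max c^T x s.t. A x <= b, x >= 0' is:
  Dual:  min b^T y  s.t.  A^T y >= c,  y >= 0.

So the dual LP is:
  minimize  8y1 + 8y2 + 15y3
  subject to:
    y1 + 2y3 >= 1
    y2 + 2y3 >= 5
    y1, y2, y3 >= 0

Solving the primal: x* = (0, 7.5).
  primal value c^T x* = 37.5.
Solving the dual: y* = (0, 0, 2.5).
  dual value b^T y* = 37.5.
Strong duality: c^T x* = b^T y*. Confirmed.

37.5


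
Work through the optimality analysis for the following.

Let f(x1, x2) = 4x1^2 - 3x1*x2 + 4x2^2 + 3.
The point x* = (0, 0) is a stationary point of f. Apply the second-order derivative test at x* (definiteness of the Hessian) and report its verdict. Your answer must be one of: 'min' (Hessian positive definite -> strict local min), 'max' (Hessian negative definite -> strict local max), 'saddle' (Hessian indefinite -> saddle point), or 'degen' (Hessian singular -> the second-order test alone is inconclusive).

Compute the Hessian H = grad^2 f:
  H = [[8, -3], [-3, 8]]
Verify stationarity: grad f(x*) = H x* + g = (0, 0).
Eigenvalues of H: 5, 11.
Both eigenvalues > 0, so H is positive definite -> x* is a strict local min.

min


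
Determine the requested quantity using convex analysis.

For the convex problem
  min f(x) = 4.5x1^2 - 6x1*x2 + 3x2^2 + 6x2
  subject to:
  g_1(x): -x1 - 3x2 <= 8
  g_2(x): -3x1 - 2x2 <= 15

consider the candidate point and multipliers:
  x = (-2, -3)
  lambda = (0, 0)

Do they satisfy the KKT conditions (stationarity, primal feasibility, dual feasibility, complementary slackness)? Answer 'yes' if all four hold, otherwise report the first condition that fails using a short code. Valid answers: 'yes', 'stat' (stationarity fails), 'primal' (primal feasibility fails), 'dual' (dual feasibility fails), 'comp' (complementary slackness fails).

Gradient of f: grad f(x) = Q x + c = (0, 0)
Constraint values g_i(x) = a_i^T x - b_i:
  g_1((-2, -3)) = 3
  g_2((-2, -3)) = -3
Stationarity residual: grad f(x) + sum_i lambda_i a_i = (0, 0)
  -> stationarity OK
Primal feasibility (all g_i <= 0): FAILS
Dual feasibility (all lambda_i >= 0): OK
Complementary slackness (lambda_i * g_i(x) = 0 for all i): OK

Verdict: the first failing condition is primal_feasibility -> primal.

primal


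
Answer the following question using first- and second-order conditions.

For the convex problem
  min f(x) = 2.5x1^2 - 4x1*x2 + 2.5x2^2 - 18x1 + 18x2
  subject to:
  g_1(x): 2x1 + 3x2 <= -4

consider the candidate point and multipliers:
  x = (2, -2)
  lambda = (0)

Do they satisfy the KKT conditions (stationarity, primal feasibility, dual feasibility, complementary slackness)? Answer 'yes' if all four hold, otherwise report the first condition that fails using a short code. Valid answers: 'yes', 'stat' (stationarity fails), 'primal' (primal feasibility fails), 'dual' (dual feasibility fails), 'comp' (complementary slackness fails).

Gradient of f: grad f(x) = Q x + c = (0, 0)
Constraint values g_i(x) = a_i^T x - b_i:
  g_1((2, -2)) = 2
Stationarity residual: grad f(x) + sum_i lambda_i a_i = (0, 0)
  -> stationarity OK
Primal feasibility (all g_i <= 0): FAILS
Dual feasibility (all lambda_i >= 0): OK
Complementary slackness (lambda_i * g_i(x) = 0 for all i): OK

Verdict: the first failing condition is primal_feasibility -> primal.

primal


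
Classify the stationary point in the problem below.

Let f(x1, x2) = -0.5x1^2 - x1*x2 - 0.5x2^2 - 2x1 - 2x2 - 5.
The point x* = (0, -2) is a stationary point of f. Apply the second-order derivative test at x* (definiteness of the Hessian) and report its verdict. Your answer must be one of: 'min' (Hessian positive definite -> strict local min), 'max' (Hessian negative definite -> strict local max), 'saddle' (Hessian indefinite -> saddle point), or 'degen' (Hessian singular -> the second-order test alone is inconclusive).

Compute the Hessian H = grad^2 f:
  H = [[-1, -1], [-1, -1]]
Verify stationarity: grad f(x*) = H x* + g = (0, 0).
Eigenvalues of H: -2, 0.
H has a zero eigenvalue (singular; negative semidefinite but not definite), so H is neither positive definite, negative definite, nor indefinite. The second-order test alone is inconclusive -> degen.
(Indeed, f is constant along the null direction of H through x*, so x* is not a strict local extremum.)

degen


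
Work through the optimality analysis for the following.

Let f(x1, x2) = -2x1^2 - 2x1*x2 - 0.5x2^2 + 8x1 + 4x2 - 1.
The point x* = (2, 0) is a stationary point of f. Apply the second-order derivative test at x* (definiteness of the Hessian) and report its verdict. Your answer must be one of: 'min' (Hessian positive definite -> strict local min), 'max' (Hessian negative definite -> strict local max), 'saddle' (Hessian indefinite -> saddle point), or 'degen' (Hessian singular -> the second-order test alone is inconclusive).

Compute the Hessian H = grad^2 f:
  H = [[-4, -2], [-2, -1]]
Verify stationarity: grad f(x*) = H x* + g = (0, 0).
Eigenvalues of H: -5, 0.
H has a zero eigenvalue (singular; negative semidefinite but not definite), so H is neither positive definite, negative definite, nor indefinite. The second-order test alone is inconclusive -> degen.
(Indeed, f is constant along the null direction of H through x*, so x* is not a strict local extremum.)

degen


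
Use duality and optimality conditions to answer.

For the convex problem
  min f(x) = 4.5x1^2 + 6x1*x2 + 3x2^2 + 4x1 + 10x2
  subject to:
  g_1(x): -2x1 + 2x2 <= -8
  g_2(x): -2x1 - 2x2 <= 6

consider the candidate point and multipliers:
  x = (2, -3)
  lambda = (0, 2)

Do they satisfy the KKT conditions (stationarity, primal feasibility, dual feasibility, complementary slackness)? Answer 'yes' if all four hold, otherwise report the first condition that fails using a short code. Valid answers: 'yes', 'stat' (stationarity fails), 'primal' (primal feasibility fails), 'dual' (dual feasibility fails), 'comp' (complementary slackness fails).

Gradient of f: grad f(x) = Q x + c = (4, 4)
Constraint values g_i(x) = a_i^T x - b_i:
  g_1((2, -3)) = -2
  g_2((2, -3)) = -4
Stationarity residual: grad f(x) + sum_i lambda_i a_i = (0, 0)
  -> stationarity OK
Primal feasibility (all g_i <= 0): OK
Dual feasibility (all lambda_i >= 0): OK
Complementary slackness (lambda_i * g_i(x) = 0 for all i): FAILS

Verdict: the first failing condition is complementary_slackness -> comp.

comp


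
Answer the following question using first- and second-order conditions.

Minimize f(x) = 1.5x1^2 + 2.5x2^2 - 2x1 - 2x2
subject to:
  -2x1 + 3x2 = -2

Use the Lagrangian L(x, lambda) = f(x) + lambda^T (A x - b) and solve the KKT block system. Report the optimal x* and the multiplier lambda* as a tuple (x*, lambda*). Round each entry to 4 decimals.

Form the Lagrangian:
  L(x, lambda) = (1/2) x^T Q x + c^T x + lambda^T (A x - b)
Stationarity (grad_x L = 0): Q x + c + A^T lambda = 0.
Primal feasibility: A x = b.

This gives the KKT block system:
  [ Q   A^T ] [ x     ]   [-c ]
  [ A    0  ] [ lambda ] = [ b ]

Solving the linear system:
  x*      = (1.0638, 0.0426)
  lambda* = (0.5957)
  f(x*)   = -0.5106

x* = (1.0638, 0.0426), lambda* = (0.5957)


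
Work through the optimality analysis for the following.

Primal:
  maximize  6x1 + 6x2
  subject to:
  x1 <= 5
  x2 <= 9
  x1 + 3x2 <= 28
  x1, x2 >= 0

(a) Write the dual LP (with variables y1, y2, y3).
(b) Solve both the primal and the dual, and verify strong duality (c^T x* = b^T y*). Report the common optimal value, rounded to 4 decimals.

The standard primal-dual pair for 'max c^T x s.t. A x <= b, x >= 0' is:
  Dual:  min b^T y  s.t.  A^T y >= c,  y >= 0.

So the dual LP is:
  minimize  5y1 + 9y2 + 28y3
  subject to:
    y1 + y3 >= 6
    y2 + 3y3 >= 6
    y1, y2, y3 >= 0

Solving the primal: x* = (5, 7.6667).
  primal value c^T x* = 76.
Solving the dual: y* = (4, 0, 2).
  dual value b^T y* = 76.
Strong duality: c^T x* = b^T y*. Confirmed.

76


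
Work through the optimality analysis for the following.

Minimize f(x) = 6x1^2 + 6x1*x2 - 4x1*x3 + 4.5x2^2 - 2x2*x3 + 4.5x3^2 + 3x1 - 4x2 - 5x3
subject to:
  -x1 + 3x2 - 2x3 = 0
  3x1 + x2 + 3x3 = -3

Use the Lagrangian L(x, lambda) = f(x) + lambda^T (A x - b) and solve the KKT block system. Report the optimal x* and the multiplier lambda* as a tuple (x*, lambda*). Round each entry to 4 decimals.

Form the Lagrangian:
  L(x, lambda) = (1/2) x^T Q x + c^T x + lambda^T (A x - b)
Stationarity (grad_x L = 0): Q x + c + A^T lambda = 0.
Primal feasibility: A x = b.

This gives the KKT block system:
  [ Q   A^T ] [ x     ]   [-c ]
  [ A    0  ] [ lambda ] = [ b ]

Solving the linear system:
  x*      = (-0.6589, -0.3657, -0.2192)
  lambda* = (2.6196, 2.9482)
  f(x*)   = 4.7133

x* = (-0.6589, -0.3657, -0.2192), lambda* = (2.6196, 2.9482)


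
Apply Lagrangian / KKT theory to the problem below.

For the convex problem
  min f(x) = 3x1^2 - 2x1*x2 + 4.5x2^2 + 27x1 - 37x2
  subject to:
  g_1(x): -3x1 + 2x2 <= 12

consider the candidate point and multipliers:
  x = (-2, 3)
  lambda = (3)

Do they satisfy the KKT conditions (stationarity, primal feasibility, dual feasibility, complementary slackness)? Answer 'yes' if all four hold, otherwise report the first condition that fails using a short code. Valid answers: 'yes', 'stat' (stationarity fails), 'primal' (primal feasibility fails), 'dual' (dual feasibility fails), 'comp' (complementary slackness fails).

Gradient of f: grad f(x) = Q x + c = (9, -6)
Constraint values g_i(x) = a_i^T x - b_i:
  g_1((-2, 3)) = 0
Stationarity residual: grad f(x) + sum_i lambda_i a_i = (0, 0)
  -> stationarity OK
Primal feasibility (all g_i <= 0): OK
Dual feasibility (all lambda_i >= 0): OK
Complementary slackness (lambda_i * g_i(x) = 0 for all i): OK

Verdict: yes, KKT holds.

yes


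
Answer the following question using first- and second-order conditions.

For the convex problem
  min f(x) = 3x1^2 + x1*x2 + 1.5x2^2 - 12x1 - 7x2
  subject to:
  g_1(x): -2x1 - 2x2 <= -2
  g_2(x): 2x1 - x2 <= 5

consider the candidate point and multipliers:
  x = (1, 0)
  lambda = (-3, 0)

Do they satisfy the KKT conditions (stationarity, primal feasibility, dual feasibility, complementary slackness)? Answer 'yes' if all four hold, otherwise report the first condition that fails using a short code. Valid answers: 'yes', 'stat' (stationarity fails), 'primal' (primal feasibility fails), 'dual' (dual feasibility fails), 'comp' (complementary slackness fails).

Gradient of f: grad f(x) = Q x + c = (-6, -6)
Constraint values g_i(x) = a_i^T x - b_i:
  g_1((1, 0)) = 0
  g_2((1, 0)) = -3
Stationarity residual: grad f(x) + sum_i lambda_i a_i = (0, 0)
  -> stationarity OK
Primal feasibility (all g_i <= 0): OK
Dual feasibility (all lambda_i >= 0): FAILS
Complementary slackness (lambda_i * g_i(x) = 0 for all i): OK

Verdict: the first failing condition is dual_feasibility -> dual.

dual


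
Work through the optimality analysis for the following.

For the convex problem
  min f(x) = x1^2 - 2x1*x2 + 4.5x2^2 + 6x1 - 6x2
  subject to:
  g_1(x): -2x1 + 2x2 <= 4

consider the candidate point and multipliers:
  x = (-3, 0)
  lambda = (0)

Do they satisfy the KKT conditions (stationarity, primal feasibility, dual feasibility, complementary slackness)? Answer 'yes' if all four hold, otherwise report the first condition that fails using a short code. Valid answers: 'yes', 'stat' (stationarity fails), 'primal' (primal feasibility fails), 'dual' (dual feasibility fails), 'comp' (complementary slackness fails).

Gradient of f: grad f(x) = Q x + c = (0, 0)
Constraint values g_i(x) = a_i^T x - b_i:
  g_1((-3, 0)) = 2
Stationarity residual: grad f(x) + sum_i lambda_i a_i = (0, 0)
  -> stationarity OK
Primal feasibility (all g_i <= 0): FAILS
Dual feasibility (all lambda_i >= 0): OK
Complementary slackness (lambda_i * g_i(x) = 0 for all i): OK

Verdict: the first failing condition is primal_feasibility -> primal.

primal


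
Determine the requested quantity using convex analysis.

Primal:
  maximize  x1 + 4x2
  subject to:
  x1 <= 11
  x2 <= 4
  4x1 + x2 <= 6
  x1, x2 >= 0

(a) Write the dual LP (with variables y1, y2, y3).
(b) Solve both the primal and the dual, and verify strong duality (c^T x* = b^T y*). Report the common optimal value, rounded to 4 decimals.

The standard primal-dual pair for 'max c^T x s.t. A x <= b, x >= 0' is:
  Dual:  min b^T y  s.t.  A^T y >= c,  y >= 0.

So the dual LP is:
  minimize  11y1 + 4y2 + 6y3
  subject to:
    y1 + 4y3 >= 1
    y2 + y3 >= 4
    y1, y2, y3 >= 0

Solving the primal: x* = (0.5, 4).
  primal value c^T x* = 16.5.
Solving the dual: y* = (0, 3.75, 0.25).
  dual value b^T y* = 16.5.
Strong duality: c^T x* = b^T y*. Confirmed.

16.5


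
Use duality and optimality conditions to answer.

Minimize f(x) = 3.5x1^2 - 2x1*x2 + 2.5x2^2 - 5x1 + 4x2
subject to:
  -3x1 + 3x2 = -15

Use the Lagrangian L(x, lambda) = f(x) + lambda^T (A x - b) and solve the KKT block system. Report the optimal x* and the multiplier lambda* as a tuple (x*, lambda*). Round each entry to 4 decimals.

Form the Lagrangian:
  L(x, lambda) = (1/2) x^T Q x + c^T x + lambda^T (A x - b)
Stationarity (grad_x L = 0): Q x + c + A^T lambda = 0.
Primal feasibility: A x = b.

This gives the KKT block system:
  [ Q   A^T ] [ x     ]   [-c ]
  [ A    0  ] [ lambda ] = [ b ]

Solving the linear system:
  x*      = (2, -3)
  lambda* = (5)
  f(x*)   = 26.5

x* = (2, -3), lambda* = (5)


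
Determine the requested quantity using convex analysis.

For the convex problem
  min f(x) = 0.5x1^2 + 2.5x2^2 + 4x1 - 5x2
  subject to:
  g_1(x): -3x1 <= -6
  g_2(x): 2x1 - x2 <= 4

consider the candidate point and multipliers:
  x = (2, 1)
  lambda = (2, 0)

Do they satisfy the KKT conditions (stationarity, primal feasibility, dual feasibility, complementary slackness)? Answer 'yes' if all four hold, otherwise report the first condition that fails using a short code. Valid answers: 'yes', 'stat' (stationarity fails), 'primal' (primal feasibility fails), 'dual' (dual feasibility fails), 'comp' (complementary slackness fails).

Gradient of f: grad f(x) = Q x + c = (6, 0)
Constraint values g_i(x) = a_i^T x - b_i:
  g_1((2, 1)) = 0
  g_2((2, 1)) = -1
Stationarity residual: grad f(x) + sum_i lambda_i a_i = (0, 0)
  -> stationarity OK
Primal feasibility (all g_i <= 0): OK
Dual feasibility (all lambda_i >= 0): OK
Complementary slackness (lambda_i * g_i(x) = 0 for all i): OK

Verdict: yes, KKT holds.

yes


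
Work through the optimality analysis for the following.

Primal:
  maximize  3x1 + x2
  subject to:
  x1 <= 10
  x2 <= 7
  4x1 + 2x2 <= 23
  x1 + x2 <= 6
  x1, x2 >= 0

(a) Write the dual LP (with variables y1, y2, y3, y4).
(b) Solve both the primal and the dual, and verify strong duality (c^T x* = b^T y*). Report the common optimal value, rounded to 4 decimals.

The standard primal-dual pair for 'max c^T x s.t. A x <= b, x >= 0' is:
  Dual:  min b^T y  s.t.  A^T y >= c,  y >= 0.

So the dual LP is:
  minimize  10y1 + 7y2 + 23y3 + 6y4
  subject to:
    y1 + 4y3 + y4 >= 3
    y2 + 2y3 + y4 >= 1
    y1, y2, y3, y4 >= 0

Solving the primal: x* = (5.75, 0).
  primal value c^T x* = 17.25.
Solving the dual: y* = (0, 0, 0.75, 0).
  dual value b^T y* = 17.25.
Strong duality: c^T x* = b^T y*. Confirmed.

17.25


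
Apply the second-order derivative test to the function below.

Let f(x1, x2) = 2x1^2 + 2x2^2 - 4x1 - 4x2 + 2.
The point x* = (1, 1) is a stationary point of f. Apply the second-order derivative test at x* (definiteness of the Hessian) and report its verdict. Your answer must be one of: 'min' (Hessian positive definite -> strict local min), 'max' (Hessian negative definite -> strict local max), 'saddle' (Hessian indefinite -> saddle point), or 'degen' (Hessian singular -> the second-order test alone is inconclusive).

Compute the Hessian H = grad^2 f:
  H = [[4, 0], [0, 4]]
Verify stationarity: grad f(x*) = H x* + g = (0, 0).
Eigenvalues of H: 4, 4.
Both eigenvalues > 0, so H is positive definite -> x* is a strict local min.

min


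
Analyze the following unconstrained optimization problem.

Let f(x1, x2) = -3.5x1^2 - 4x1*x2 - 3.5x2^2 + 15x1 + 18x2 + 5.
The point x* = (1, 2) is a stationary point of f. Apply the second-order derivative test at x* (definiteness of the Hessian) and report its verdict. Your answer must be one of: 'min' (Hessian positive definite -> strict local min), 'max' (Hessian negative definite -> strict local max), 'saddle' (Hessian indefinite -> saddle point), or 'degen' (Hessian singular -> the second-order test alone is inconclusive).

Compute the Hessian H = grad^2 f:
  H = [[-7, -4], [-4, -7]]
Verify stationarity: grad f(x*) = H x* + g = (0, 0).
Eigenvalues of H: -11, -3.
Both eigenvalues < 0, so H is negative definite -> x* is a strict local max.

max


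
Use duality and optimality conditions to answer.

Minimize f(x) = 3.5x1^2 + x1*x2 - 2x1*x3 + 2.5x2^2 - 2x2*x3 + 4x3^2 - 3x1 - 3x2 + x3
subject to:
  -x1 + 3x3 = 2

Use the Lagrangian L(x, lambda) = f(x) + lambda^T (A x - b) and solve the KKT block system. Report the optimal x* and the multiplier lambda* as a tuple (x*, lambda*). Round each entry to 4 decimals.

Form the Lagrangian:
  L(x, lambda) = (1/2) x^T Q x + c^T x + lambda^T (A x - b)
Stationarity (grad_x L = 0): Q x + c + A^T lambda = 0.
Primal feasibility: A x = b.

This gives the KKT block system:
  [ Q   A^T ] [ x     ]   [-c ]
  [ A    0  ] [ lambda ] = [ b ]

Solving the linear system:
  x*      = (0.2959, 0.8469, 0.7653)
  lambda* = (-1.6122)
  f(x*)   = 0.2806

x* = (0.2959, 0.8469, 0.7653), lambda* = (-1.6122)


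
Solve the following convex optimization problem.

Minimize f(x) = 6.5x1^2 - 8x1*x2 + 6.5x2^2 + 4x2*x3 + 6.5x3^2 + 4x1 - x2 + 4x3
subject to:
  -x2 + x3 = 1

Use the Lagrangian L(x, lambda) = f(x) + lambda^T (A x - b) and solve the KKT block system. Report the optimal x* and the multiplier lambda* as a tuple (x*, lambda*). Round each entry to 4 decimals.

Form the Lagrangian:
  L(x, lambda) = (1/2) x^T Q x + c^T x + lambda^T (A x - b)
Stationarity (grad_x L = 0): Q x + c + A^T lambda = 0.
Primal feasibility: A x = b.

This gives the KKT block system:
  [ Q   A^T ] [ x     ]   [-c ]
  [ A    0  ] [ lambda ] = [ b ]

Solving the linear system:
  x*      = (-0.7831, -0.7725, 0.2275)
  lambda* = (-3.8677)
  f(x*)   = 1.209

x* = (-0.7831, -0.7725, 0.2275), lambda* = (-3.8677)


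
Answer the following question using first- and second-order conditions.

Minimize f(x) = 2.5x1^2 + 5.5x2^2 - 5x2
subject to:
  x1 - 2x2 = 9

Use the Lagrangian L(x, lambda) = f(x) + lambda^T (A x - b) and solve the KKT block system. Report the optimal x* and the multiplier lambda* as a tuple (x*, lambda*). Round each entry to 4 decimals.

Form the Lagrangian:
  L(x, lambda) = (1/2) x^T Q x + c^T x + lambda^T (A x - b)
Stationarity (grad_x L = 0): Q x + c + A^T lambda = 0.
Primal feasibility: A x = b.

This gives the KKT block system:
  [ Q   A^T ] [ x     ]   [-c ]
  [ A    0  ] [ lambda ] = [ b ]

Solving the linear system:
  x*      = (3.5161, -2.7419)
  lambda* = (-17.5806)
  f(x*)   = 85.9677

x* = (3.5161, -2.7419), lambda* = (-17.5806)


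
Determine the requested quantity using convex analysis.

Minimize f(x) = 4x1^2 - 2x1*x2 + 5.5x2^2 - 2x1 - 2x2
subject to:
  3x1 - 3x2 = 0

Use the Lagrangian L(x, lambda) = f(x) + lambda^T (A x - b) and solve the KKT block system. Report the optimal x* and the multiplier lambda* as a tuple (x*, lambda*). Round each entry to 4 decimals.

Form the Lagrangian:
  L(x, lambda) = (1/2) x^T Q x + c^T x + lambda^T (A x - b)
Stationarity (grad_x L = 0): Q x + c + A^T lambda = 0.
Primal feasibility: A x = b.

This gives the KKT block system:
  [ Q   A^T ] [ x     ]   [-c ]
  [ A    0  ] [ lambda ] = [ b ]

Solving the linear system:
  x*      = (0.2667, 0.2667)
  lambda* = (0.1333)
  f(x*)   = -0.5333

x* = (0.2667, 0.2667), lambda* = (0.1333)


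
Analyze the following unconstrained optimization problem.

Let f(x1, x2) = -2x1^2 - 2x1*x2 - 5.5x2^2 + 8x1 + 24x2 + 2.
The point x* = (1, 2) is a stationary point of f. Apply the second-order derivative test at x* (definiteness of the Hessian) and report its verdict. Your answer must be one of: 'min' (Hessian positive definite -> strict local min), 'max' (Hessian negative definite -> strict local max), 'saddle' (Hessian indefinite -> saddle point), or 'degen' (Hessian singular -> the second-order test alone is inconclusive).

Compute the Hessian H = grad^2 f:
  H = [[-4, -2], [-2, -11]]
Verify stationarity: grad f(x*) = H x* + g = (0, 0).
Eigenvalues of H: -11.5311, -3.4689.
Both eigenvalues < 0, so H is negative definite -> x* is a strict local max.

max


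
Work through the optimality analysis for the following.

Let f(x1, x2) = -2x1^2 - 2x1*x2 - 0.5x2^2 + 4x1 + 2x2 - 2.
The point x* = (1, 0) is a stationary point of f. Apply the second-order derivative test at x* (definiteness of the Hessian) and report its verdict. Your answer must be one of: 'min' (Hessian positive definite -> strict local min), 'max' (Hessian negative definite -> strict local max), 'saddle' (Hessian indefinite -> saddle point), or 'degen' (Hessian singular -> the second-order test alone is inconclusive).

Compute the Hessian H = grad^2 f:
  H = [[-4, -2], [-2, -1]]
Verify stationarity: grad f(x*) = H x* + g = (0, 0).
Eigenvalues of H: -5, 0.
H has a zero eigenvalue (singular; negative semidefinite but not definite), so H is neither positive definite, negative definite, nor indefinite. The second-order test alone is inconclusive -> degen.
(Indeed, f is constant along the null direction of H through x*, so x* is not a strict local extremum.)

degen


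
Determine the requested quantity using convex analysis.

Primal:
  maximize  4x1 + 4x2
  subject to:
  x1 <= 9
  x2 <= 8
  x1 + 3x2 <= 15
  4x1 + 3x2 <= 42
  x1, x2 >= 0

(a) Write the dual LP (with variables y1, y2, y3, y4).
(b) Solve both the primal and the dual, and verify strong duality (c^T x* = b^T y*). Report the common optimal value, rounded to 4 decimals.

The standard primal-dual pair for 'max c^T x s.t. A x <= b, x >= 0' is:
  Dual:  min b^T y  s.t.  A^T y >= c,  y >= 0.

So the dual LP is:
  minimize  9y1 + 8y2 + 15y3 + 42y4
  subject to:
    y1 + y3 + 4y4 >= 4
    y2 + 3y3 + 3y4 >= 4
    y1, y2, y3, y4 >= 0

Solving the primal: x* = (9, 2).
  primal value c^T x* = 44.
Solving the dual: y* = (2.6667, 0, 1.3333, 0).
  dual value b^T y* = 44.
Strong duality: c^T x* = b^T y*. Confirmed.

44


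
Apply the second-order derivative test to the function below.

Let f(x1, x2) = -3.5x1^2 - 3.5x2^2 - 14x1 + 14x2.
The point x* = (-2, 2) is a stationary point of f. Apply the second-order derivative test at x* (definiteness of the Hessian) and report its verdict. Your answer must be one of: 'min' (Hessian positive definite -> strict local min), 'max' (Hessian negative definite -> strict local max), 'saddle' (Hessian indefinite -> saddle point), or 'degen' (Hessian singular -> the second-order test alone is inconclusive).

Compute the Hessian H = grad^2 f:
  H = [[-7, 0], [0, -7]]
Verify stationarity: grad f(x*) = H x* + g = (0, 0).
Eigenvalues of H: -7, -7.
Both eigenvalues < 0, so H is negative definite -> x* is a strict local max.

max
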